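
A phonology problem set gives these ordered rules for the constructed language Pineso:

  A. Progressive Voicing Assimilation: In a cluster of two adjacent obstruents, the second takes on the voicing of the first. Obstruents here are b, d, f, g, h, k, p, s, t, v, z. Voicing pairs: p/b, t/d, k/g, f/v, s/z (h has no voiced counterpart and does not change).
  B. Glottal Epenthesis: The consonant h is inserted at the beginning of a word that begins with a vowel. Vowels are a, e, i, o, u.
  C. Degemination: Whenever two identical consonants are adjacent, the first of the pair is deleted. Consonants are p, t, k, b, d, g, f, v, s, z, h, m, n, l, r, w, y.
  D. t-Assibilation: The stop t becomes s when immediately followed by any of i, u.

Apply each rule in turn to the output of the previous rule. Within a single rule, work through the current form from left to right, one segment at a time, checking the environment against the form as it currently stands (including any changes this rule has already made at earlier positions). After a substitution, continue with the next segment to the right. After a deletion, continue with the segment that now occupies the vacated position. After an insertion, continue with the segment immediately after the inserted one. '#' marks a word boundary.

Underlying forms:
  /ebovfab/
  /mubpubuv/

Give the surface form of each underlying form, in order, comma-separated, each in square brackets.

[hebovab], [mububuv]

/ebovfab/:
  A Progressive Voicing Assimilation: [ebovfab] → [ebovvab]
  B Glottal Epenthesis: [ebovvab] → [hebovvab]
  C Degemination: [hebovvab] → [hebovab]
  D t-Assibilation: no change — [hebovab]
/mubpubuv/:
  A Progressive Voicing Assimilation: [mubpubuv] → [mubbubuv]
  B Glottal Epenthesis: no change — [mubbubuv]
  C Degemination: [mubbubuv] → [mububuv]
  D t-Assibilation: no change — [mububuv]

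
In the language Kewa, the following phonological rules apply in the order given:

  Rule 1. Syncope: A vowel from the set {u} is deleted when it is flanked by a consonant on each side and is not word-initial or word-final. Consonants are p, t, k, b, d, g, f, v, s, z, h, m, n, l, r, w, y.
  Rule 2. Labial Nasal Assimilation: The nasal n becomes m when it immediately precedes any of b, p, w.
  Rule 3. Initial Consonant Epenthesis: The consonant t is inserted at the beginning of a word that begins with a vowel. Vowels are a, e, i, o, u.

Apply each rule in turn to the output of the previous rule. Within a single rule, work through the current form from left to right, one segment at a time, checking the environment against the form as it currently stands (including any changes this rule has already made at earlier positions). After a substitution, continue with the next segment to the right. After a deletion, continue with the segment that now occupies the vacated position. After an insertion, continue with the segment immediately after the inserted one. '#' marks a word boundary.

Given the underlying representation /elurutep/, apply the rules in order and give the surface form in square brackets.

[telrtep]

Rule 1 Syncope: [elurutep] → [elrtep]
Rule 2 Labial Nasal Assimilation: no change — [elrtep]
Rule 3 Initial Consonant Epenthesis: [elrtep] → [telrtep]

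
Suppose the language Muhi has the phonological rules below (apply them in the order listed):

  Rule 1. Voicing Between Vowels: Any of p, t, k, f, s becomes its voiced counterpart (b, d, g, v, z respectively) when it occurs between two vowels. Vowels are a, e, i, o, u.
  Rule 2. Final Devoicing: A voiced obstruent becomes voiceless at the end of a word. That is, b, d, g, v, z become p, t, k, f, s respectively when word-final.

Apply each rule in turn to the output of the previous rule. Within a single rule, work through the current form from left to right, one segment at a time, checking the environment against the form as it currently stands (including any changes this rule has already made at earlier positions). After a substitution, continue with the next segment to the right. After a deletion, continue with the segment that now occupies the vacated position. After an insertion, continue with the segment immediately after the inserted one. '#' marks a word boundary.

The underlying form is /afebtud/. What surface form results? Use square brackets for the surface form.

Rule 1 Voicing Between Vowels: [afebtud] → [avebtud]
Rule 2 Final Devoicing: [avebtud] → [avebtut]

[avebtut]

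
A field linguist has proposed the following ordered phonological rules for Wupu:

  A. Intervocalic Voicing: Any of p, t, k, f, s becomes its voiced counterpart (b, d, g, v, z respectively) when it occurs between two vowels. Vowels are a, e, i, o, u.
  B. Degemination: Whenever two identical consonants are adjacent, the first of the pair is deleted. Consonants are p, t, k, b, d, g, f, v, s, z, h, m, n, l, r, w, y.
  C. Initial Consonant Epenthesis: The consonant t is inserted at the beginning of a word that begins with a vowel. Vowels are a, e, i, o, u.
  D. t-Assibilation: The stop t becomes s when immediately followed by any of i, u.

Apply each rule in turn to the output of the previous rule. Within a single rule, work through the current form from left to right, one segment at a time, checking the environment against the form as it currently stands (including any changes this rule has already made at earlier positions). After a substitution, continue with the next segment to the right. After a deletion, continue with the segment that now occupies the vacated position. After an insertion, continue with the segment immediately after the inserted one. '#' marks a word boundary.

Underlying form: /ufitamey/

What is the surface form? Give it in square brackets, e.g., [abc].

[suvidamey]

A Intervocalic Voicing: [ufitamey] → [uvidamey]
B Degemination: no change — [uvidamey]
C Initial Consonant Epenthesis: [uvidamey] → [tuvidamey]
D t-Assibilation: [tuvidamey] → [suvidamey]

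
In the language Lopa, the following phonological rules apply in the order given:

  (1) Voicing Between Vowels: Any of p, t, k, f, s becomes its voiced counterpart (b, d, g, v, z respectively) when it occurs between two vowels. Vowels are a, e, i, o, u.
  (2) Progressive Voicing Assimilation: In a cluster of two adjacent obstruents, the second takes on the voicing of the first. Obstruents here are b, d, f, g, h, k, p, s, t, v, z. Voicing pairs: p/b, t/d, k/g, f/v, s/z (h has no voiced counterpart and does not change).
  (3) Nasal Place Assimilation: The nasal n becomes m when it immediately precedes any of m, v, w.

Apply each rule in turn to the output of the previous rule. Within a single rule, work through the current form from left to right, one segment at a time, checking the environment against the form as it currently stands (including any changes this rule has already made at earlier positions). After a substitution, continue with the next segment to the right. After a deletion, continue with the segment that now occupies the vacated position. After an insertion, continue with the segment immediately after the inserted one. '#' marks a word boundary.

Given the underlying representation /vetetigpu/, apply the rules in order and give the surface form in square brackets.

[vededigbu]

(1) Voicing Between Vowels: [vetetigpu] → [vededigpu]
(2) Progressive Voicing Assimilation: [vededigpu] → [vededigbu]
(3) Nasal Place Assimilation: no change — [vededigbu]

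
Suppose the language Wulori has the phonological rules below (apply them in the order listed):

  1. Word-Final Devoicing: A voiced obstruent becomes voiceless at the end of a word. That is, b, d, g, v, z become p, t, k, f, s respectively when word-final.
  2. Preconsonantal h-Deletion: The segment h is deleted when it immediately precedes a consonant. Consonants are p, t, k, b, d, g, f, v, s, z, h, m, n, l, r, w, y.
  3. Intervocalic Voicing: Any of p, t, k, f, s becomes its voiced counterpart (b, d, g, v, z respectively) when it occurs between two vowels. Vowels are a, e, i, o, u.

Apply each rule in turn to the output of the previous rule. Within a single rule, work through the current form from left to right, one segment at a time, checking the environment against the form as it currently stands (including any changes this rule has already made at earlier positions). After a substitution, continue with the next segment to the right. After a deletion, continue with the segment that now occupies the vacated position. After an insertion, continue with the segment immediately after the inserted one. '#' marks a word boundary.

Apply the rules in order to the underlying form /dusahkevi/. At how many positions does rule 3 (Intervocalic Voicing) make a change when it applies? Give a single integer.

1 Word-Final Devoicing: no change — [dusahkevi]
2 Preconsonantal h-Deletion: [dusahkevi] → [dusakevi]
3 Intervocalic Voicing: [dusakevi] → [duzagevi]
Rule 3 changed 2 position(s).

2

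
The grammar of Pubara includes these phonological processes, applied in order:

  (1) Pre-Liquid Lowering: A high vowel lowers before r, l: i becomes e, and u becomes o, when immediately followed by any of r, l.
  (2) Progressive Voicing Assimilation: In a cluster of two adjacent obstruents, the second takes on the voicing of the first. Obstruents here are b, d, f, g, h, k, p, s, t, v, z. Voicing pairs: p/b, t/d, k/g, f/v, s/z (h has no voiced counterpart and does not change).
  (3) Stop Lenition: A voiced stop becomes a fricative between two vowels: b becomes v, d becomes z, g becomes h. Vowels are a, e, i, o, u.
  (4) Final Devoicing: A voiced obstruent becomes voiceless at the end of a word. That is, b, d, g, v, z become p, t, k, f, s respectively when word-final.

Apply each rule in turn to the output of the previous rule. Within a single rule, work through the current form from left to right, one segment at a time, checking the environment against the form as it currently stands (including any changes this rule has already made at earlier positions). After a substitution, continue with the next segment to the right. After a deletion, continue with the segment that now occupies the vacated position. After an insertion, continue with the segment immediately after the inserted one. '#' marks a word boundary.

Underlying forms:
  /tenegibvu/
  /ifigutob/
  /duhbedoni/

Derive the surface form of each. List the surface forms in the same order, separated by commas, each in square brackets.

/tenegibvu/:
  (1) Pre-Liquid Lowering: no change — [tenegibvu]
  (2) Progressive Voicing Assimilation: no change — [tenegibvu]
  (3) Stop Lenition: [tenegibvu] → [tenehibvu]
  (4) Final Devoicing: no change — [tenehibvu]
/ifigutob/:
  (1) Pre-Liquid Lowering: no change — [ifigutob]
  (2) Progressive Voicing Assimilation: no change — [ifigutob]
  (3) Stop Lenition: [ifigutob] → [ifihutob]
  (4) Final Devoicing: [ifihutob] → [ifihutop]
/duhbedoni/:
  (1) Pre-Liquid Lowering: no change — [duhbedoni]
  (2) Progressive Voicing Assimilation: [duhbedoni] → [duhpedoni]
  (3) Stop Lenition: [duhpedoni] → [duhpezoni]
  (4) Final Devoicing: no change — [duhpezoni]

[tenehibvu], [ifihutop], [duhpezoni]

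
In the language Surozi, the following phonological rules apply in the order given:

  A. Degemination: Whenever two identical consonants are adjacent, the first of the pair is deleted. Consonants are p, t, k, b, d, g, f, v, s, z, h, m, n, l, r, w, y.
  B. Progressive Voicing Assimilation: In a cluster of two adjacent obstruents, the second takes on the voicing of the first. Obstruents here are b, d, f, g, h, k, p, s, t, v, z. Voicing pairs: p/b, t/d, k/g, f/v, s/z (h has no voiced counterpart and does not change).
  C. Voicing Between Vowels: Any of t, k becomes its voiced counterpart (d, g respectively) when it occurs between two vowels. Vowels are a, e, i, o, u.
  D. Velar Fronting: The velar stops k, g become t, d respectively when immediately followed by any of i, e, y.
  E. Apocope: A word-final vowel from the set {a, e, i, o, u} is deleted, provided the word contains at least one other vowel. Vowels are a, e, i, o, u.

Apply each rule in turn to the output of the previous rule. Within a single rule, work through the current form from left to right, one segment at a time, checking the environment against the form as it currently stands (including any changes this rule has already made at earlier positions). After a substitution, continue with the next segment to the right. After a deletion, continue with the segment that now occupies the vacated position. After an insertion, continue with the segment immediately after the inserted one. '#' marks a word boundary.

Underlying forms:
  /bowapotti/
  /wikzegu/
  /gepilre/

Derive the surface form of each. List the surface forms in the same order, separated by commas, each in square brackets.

/bowapotti/:
  A Degemination: [bowapotti] → [bowapoti]
  B Progressive Voicing Assimilation: no change — [bowapoti]
  C Voicing Between Vowels: [bowapoti] → [bowapodi]
  D Velar Fronting: no change — [bowapodi]
  E Apocope: [bowapodi] → [bowapod]
/wikzegu/:
  A Degemination: no change — [wikzegu]
  B Progressive Voicing Assimilation: [wikzegu] → [wiksegu]
  C Voicing Between Vowels: no change — [wiksegu]
  D Velar Fronting: no change — [wiksegu]
  E Apocope: [wiksegu] → [wikseg]
/gepilre/:
  A Degemination: no change — [gepilre]
  B Progressive Voicing Assimilation: no change — [gepilre]
  C Voicing Between Vowels: no change — [gepilre]
  D Velar Fronting: [gepilre] → [depilre]
  E Apocope: [depilre] → [depilr]

[bowapod], [wikseg], [depilr]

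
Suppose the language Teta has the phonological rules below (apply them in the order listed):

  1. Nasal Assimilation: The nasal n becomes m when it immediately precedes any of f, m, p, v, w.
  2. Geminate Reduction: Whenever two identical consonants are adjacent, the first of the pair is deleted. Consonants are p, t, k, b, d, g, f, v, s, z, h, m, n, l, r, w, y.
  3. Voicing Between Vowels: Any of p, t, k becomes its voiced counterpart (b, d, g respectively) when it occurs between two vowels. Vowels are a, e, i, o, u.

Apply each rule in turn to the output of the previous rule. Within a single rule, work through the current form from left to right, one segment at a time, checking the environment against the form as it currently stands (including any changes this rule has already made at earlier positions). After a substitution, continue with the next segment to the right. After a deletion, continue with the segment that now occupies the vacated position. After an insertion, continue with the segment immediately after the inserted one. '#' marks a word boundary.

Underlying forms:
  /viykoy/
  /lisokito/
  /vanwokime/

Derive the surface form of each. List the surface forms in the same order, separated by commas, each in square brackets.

/viykoy/:
  1 Nasal Assimilation: no change — [viykoy]
  2 Geminate Reduction: no change — [viykoy]
  3 Voicing Between Vowels: no change — [viykoy]
/lisokito/:
  1 Nasal Assimilation: no change — [lisokito]
  2 Geminate Reduction: no change — [lisokito]
  3 Voicing Between Vowels: [lisokito] → [lisogido]
/vanwokime/:
  1 Nasal Assimilation: [vanwokime] → [vamwokime]
  2 Geminate Reduction: no change — [vamwokime]
  3 Voicing Between Vowels: [vamwokime] → [vamwogime]

[viykoy], [lisogido], [vamwogime]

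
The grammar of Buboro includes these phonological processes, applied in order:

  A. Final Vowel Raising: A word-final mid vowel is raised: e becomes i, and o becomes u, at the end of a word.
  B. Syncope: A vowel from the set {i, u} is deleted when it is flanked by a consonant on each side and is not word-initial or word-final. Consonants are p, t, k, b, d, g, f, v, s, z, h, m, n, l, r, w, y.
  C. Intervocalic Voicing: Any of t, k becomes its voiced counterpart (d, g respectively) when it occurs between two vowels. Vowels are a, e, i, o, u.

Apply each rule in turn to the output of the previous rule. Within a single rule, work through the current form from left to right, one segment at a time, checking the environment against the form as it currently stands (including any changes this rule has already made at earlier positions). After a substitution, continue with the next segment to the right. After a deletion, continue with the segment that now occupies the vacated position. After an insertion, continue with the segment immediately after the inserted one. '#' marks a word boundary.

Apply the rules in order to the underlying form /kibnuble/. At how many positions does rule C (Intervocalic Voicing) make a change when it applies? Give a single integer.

A Final Vowel Raising: [kibnuble] → [kibnubli]
B Syncope: [kibnubli] → [kbnbli]
C Intervocalic Voicing: no change — [kbnbli]
Rule C changed 0 position(s).

0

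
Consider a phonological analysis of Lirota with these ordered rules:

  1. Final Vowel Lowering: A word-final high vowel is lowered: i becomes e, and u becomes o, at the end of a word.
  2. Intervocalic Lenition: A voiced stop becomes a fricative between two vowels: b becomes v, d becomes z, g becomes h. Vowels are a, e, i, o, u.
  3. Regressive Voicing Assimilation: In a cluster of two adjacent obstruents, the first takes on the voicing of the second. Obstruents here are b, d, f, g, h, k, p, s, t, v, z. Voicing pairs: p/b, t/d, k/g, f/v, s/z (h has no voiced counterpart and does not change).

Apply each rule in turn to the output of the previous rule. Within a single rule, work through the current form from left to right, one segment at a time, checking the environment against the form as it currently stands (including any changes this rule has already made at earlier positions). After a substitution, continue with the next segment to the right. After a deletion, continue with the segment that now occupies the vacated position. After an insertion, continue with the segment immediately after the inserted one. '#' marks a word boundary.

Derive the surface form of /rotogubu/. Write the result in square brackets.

1 Final Vowel Lowering: [rotogubu] → [rotogubo]
2 Intervocalic Lenition: [rotogubo] → [rotohuvo]
3 Regressive Voicing Assimilation: no change — [rotohuvo]

[rotohuvo]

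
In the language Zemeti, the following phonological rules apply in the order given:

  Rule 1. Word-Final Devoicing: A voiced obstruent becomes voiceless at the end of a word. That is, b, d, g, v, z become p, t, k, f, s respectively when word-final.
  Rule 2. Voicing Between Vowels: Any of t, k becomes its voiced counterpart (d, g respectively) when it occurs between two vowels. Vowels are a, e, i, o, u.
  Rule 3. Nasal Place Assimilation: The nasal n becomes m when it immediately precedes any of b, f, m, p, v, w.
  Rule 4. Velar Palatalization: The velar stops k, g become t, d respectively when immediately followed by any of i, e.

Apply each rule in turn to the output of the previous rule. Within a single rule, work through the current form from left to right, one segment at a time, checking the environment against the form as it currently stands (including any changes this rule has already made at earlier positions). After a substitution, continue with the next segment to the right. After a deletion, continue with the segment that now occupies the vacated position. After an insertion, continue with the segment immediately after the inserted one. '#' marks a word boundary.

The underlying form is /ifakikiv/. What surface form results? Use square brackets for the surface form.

[ifadidif]

Rule 1 Word-Final Devoicing: [ifakikiv] → [ifakikif]
Rule 2 Voicing Between Vowels: [ifakikif] → [ifagigif]
Rule 3 Nasal Place Assimilation: no change — [ifagigif]
Rule 4 Velar Palatalization: [ifagigif] → [ifadidif]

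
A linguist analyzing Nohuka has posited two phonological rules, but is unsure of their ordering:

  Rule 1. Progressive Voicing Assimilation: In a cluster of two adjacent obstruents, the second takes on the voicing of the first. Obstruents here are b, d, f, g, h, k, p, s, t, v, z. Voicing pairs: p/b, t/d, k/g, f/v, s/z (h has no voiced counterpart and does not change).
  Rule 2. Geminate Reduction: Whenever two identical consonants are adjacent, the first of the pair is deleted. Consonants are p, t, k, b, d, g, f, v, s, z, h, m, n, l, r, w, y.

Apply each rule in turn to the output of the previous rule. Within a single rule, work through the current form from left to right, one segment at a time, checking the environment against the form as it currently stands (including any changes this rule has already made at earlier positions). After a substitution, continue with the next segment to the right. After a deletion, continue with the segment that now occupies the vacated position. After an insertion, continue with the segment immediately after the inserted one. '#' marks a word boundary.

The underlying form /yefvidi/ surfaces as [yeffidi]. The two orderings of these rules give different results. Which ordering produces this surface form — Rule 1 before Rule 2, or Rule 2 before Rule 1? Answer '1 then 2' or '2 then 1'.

Order 1 then 2:
  1 Progressive Voicing Assimilation: [yefvidi] → [yeffidi]
  2 Geminate Reduction: [yeffidi] → [yefidi]
  result: [yefidi]
Order 2 then 1:
  2 Geminate Reduction: no change — [yefvidi]
  1 Progressive Voicing Assimilation: [yefvidi] → [yeffidi]
  result: [yeffidi]

2 then 1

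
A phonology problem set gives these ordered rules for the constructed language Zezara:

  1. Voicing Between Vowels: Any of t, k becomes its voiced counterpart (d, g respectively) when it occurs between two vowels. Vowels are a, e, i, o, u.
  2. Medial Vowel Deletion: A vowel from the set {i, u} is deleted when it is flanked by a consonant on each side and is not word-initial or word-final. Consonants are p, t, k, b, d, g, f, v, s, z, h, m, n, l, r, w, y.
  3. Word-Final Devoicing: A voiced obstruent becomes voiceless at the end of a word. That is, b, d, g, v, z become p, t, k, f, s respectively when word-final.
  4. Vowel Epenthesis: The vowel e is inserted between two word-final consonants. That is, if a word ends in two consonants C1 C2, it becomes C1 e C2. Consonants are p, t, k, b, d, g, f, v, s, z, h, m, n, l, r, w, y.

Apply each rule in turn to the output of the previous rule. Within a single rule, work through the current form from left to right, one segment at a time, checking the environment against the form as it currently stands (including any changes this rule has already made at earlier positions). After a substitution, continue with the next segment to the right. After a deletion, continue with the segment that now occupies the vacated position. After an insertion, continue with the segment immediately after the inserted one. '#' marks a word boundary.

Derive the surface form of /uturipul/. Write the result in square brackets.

1 Voicing Between Vowels: [uturipul] → [uduripul]
2 Medial Vowel Deletion: [uduripul] → [udrpl]
3 Word-Final Devoicing: no change — [udrpl]
4 Vowel Epenthesis: [udrpl] → [udrpel]

[udrpel]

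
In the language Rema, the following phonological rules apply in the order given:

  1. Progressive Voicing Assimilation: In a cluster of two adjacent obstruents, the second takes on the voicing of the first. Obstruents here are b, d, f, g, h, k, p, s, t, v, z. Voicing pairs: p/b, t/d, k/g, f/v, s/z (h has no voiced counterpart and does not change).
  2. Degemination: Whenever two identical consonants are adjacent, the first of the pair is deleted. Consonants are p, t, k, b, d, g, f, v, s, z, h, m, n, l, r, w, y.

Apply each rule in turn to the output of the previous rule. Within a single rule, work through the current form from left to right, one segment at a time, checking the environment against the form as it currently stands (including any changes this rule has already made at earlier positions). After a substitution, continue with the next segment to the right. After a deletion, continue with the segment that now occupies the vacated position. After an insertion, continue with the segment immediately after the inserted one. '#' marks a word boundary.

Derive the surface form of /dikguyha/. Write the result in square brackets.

1 Progressive Voicing Assimilation: [dikguyha] → [dikkuyha]
2 Degemination: [dikkuyha] → [dikuyha]

[dikuyha]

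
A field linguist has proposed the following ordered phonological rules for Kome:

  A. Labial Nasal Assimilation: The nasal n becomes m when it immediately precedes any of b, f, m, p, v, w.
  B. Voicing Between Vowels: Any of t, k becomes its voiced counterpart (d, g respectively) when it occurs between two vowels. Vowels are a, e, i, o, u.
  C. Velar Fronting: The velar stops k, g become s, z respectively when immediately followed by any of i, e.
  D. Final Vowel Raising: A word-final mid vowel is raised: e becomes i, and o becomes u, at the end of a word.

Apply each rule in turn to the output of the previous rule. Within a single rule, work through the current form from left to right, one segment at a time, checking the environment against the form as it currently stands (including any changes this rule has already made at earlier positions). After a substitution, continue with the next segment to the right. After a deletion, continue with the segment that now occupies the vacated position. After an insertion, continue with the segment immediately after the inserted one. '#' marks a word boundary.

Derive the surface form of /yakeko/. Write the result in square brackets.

A Labial Nasal Assimilation: no change — [yakeko]
B Voicing Between Vowels: [yakeko] → [yagego]
C Velar Fronting: [yagego] → [yazego]
D Final Vowel Raising: [yazego] → [yazegu]

[yazegu]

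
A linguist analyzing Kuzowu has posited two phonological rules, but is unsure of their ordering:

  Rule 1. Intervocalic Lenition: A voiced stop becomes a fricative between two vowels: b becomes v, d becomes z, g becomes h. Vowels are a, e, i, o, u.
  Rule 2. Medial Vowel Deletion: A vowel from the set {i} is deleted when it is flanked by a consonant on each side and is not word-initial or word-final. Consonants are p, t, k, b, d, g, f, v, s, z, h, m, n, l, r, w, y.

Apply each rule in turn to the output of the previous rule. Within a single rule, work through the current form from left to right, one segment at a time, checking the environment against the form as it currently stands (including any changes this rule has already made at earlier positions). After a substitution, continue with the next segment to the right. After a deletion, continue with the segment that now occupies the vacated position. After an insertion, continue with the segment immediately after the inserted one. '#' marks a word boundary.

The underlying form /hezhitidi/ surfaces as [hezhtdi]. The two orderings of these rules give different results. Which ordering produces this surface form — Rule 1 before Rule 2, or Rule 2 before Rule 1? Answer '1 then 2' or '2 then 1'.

Order 1 then 2:
  1 Intervocalic Lenition: [hezhitidi] → [hezhitizi]
  2 Medial Vowel Deletion: [hezhitizi] → [hezhtzi]
  result: [hezhtzi]
Order 2 then 1:
  2 Medial Vowel Deletion: [hezhitidi] → [hezhtdi]
  1 Intervocalic Lenition: no change — [hezhtdi]
  result: [hezhtdi]

2 then 1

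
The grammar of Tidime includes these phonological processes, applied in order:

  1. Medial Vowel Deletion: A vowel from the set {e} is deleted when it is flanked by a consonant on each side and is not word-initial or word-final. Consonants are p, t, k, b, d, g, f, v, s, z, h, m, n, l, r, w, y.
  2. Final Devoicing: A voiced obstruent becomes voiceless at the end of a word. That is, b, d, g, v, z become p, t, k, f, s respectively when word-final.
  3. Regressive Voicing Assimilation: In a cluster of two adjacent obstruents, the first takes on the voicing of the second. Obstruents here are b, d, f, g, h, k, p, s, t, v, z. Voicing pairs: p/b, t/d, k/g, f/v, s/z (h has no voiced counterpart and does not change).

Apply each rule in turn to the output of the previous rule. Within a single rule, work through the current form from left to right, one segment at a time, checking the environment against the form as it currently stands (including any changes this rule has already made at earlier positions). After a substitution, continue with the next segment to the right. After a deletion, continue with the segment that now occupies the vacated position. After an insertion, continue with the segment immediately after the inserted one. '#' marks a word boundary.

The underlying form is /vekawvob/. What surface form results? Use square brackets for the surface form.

[fkawvop]

1 Medial Vowel Deletion: [vekawvob] → [vkawvob]
2 Final Devoicing: [vkawvob] → [vkawvop]
3 Regressive Voicing Assimilation: [vkawvop] → [fkawvop]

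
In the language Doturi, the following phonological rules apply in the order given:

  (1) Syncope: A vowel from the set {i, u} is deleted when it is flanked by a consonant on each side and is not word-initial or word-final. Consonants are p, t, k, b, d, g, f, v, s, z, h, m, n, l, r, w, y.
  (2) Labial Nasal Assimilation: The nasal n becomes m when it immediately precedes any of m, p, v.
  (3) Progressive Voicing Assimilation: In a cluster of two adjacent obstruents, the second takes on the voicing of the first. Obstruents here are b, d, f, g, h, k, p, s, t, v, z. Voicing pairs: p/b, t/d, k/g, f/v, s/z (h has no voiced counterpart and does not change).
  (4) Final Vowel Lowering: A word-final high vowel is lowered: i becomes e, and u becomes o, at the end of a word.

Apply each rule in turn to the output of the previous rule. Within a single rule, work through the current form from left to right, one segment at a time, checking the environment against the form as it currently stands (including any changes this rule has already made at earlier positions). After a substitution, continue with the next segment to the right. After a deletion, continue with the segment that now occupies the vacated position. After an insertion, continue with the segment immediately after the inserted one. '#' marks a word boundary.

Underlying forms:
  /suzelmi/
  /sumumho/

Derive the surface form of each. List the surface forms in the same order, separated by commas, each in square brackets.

/suzelmi/:
  (1) Syncope: [suzelmi] → [szelmi]
  (2) Labial Nasal Assimilation: no change — [szelmi]
  (3) Progressive Voicing Assimilation: [szelmi] → [sselmi]
  (4) Final Vowel Lowering: [sselmi] → [sselme]
/sumumho/:
  (1) Syncope: [sumumho] → [smmho]
  (2) Labial Nasal Assimilation: no change — [smmho]
  (3) Progressive Voicing Assimilation: no change — [smmho]
  (4) Final Vowel Lowering: no change — [smmho]

[sselme], [smmho]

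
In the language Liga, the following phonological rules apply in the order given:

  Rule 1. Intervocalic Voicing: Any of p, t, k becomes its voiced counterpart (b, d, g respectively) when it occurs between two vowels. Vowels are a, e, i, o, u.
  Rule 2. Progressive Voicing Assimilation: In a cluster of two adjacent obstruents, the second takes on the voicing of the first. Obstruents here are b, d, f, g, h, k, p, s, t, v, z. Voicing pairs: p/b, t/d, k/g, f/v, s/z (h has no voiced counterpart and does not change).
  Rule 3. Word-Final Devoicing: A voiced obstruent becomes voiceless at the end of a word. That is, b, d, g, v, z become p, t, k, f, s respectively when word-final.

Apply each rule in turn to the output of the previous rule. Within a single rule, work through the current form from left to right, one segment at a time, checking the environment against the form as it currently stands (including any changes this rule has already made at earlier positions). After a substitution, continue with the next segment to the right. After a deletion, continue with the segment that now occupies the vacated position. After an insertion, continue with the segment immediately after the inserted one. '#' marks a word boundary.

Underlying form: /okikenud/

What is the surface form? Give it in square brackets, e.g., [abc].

[ogigenut]

Rule 1 Intervocalic Voicing: [okikenud] → [ogigenud]
Rule 2 Progressive Voicing Assimilation: no change — [ogigenud]
Rule 3 Word-Final Devoicing: [ogigenud] → [ogigenut]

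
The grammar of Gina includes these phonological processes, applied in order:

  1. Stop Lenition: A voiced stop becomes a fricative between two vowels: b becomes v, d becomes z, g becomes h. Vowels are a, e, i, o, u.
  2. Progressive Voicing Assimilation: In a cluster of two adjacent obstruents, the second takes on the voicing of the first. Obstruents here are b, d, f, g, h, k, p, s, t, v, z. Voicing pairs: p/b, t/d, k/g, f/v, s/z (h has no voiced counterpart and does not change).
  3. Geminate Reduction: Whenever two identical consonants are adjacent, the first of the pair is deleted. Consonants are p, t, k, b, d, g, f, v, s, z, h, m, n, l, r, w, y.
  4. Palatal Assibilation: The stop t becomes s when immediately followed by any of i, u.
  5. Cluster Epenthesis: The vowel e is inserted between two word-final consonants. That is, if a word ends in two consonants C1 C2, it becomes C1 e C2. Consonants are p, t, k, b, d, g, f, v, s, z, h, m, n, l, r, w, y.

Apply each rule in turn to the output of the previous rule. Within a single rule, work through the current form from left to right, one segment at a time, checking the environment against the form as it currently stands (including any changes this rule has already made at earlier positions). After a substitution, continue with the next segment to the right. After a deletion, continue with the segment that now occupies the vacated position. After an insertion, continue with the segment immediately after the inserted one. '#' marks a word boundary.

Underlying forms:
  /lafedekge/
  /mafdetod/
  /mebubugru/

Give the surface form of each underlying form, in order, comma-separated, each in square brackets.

/lafedekge/:
  1 Stop Lenition: [lafedekge] → [lafezekge]
  2 Progressive Voicing Assimilation: [lafezekge] → [lafezekke]
  3 Geminate Reduction: [lafezekke] → [lafezeke]
  4 Palatal Assibilation: no change — [lafezeke]
  5 Cluster Epenthesis: no change — [lafezeke]
/mafdetod/:
  1 Stop Lenition: no change — [mafdetod]
  2 Progressive Voicing Assimilation: [mafdetod] → [maftetod]
  3 Geminate Reduction: no change — [maftetod]
  4 Palatal Assibilation: no change — [maftetod]
  5 Cluster Epenthesis: no change — [maftetod]
/mebubugru/:
  1 Stop Lenition: [mebubugru] → [mevuvugru]
  2 Progressive Voicing Assimilation: no change — [mevuvugru]
  3 Geminate Reduction: no change — [mevuvugru]
  4 Palatal Assibilation: no change — [mevuvugru]
  5 Cluster Epenthesis: no change — [mevuvugru]

[lafezeke], [maftetod], [mevuvugru]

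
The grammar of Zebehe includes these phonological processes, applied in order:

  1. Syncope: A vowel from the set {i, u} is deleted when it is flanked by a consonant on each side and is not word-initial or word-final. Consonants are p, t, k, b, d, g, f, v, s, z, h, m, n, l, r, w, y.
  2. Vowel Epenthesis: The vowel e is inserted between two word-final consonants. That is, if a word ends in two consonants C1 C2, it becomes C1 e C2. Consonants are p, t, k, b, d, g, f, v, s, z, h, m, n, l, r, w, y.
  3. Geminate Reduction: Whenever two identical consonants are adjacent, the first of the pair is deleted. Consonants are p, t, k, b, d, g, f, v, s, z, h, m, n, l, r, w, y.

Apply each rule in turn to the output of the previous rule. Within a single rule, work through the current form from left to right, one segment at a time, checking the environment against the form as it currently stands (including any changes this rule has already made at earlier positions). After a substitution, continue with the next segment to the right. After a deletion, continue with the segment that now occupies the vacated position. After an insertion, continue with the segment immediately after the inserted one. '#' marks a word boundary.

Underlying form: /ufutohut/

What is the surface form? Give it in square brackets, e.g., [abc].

[uftohet]

1 Syncope: [ufutohut] → [uftoht]
2 Vowel Epenthesis: [uftoht] → [uftohet]
3 Geminate Reduction: no change — [uftohet]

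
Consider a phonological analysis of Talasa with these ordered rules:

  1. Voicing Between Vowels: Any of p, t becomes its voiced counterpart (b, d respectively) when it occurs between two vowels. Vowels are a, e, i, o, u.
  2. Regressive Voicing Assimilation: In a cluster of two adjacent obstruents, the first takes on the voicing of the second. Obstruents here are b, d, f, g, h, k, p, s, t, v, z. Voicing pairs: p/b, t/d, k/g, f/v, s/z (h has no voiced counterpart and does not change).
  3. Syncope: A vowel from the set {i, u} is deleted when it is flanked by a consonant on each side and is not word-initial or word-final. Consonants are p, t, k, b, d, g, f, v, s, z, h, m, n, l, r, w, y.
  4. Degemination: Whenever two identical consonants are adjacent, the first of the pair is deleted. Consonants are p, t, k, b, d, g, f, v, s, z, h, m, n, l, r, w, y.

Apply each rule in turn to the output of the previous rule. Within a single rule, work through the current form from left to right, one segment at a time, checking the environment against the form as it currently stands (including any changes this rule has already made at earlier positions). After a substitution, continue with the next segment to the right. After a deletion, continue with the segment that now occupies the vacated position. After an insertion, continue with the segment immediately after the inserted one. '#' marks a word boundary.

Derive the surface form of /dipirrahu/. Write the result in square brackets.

1 Voicing Between Vowels: [dipirrahu] → [dibirrahu]
2 Regressive Voicing Assimilation: no change — [dibirrahu]
3 Syncope: [dibirrahu] → [dbrrahu]
4 Degemination: [dbrrahu] → [dbrahu]

[dbrahu]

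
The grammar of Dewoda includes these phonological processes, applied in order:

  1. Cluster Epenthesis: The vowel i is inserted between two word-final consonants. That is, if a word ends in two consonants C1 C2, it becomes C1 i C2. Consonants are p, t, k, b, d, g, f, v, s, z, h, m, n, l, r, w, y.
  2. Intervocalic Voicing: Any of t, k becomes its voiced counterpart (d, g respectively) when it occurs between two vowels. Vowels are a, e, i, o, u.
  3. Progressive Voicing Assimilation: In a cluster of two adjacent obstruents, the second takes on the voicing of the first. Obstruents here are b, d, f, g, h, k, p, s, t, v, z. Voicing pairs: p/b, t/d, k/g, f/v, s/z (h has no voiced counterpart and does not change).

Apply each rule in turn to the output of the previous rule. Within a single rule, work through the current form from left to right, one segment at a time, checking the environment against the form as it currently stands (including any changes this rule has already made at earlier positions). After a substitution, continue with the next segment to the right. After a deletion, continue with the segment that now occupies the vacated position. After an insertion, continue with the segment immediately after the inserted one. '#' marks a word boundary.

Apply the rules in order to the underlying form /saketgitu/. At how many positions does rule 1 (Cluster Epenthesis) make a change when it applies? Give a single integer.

0

1 Cluster Epenthesis: no change — [saketgitu]
2 Intervocalic Voicing: [saketgitu] → [sagetgidu]
3 Progressive Voicing Assimilation: [sagetgidu] → [sagetkidu]
Rule 1 changed 0 position(s).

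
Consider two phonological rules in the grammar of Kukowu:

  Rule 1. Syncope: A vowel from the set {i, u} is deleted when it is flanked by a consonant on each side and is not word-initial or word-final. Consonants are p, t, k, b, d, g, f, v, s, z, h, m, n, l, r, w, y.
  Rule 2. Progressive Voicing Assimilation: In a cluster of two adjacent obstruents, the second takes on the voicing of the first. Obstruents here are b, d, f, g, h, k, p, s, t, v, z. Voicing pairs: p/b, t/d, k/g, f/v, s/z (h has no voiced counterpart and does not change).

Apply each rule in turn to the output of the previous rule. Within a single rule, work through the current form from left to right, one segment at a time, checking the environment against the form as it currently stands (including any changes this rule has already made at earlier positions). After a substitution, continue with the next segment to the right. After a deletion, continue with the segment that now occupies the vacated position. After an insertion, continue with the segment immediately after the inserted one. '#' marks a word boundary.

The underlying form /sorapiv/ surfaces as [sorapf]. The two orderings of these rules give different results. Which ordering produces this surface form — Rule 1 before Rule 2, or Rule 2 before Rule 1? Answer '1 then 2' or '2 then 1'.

Order 1 then 2:
  1 Syncope: [sorapiv] → [sorapv]
  2 Progressive Voicing Assimilation: [sorapv] → [sorapf]
  result: [sorapf]
Order 2 then 1:
  2 Progressive Voicing Assimilation: no change — [sorapiv]
  1 Syncope: [sorapiv] → [sorapv]
  result: [sorapv]

1 then 2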